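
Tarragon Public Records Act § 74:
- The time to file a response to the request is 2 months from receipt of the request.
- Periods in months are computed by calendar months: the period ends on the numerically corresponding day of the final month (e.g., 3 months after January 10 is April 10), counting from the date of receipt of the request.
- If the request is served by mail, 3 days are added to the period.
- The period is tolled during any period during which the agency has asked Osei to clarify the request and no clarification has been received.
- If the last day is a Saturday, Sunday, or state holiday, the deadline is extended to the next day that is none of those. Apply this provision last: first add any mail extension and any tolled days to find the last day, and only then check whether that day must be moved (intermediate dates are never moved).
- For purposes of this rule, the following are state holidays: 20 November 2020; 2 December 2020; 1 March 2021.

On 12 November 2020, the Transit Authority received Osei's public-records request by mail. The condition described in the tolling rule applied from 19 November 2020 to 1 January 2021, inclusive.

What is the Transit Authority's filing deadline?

March 2, 2021

2 months after 12 November 2020 is January 12, 2021.
Service was by mail, adding 3 days: January 12, 2021 + 3 days = January 15, 2021.
From November 19, 2020 through January 1, 2021 inclusive is 44 days; tolling adds 44 days: January 15, 2021 + 44 days = February 28, 2021.
February 28, 2021 is Sunday; March 1, 2021 is a listed holiday. The next qualifying day is March 2, 2021.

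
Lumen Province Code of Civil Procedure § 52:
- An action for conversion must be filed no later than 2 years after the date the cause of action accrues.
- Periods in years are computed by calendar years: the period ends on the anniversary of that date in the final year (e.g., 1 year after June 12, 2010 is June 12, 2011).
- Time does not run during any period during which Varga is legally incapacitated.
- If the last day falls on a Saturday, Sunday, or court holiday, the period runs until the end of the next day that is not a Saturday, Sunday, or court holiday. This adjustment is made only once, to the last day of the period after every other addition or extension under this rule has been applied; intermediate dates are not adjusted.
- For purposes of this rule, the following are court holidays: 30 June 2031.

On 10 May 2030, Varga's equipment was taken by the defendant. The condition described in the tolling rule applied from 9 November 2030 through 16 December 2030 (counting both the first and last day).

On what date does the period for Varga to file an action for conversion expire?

June 17, 2032

2 years after 10 May 2030 is May 10, 2032.
From November 9, 2030 through December 16, 2030 inclusive is 38 days; tolling adds 38 days: May 10, 2032 + 38 days = June 17, 2032.
June 17, 2032 is a Thursday and not a court holiday, so no extension applies.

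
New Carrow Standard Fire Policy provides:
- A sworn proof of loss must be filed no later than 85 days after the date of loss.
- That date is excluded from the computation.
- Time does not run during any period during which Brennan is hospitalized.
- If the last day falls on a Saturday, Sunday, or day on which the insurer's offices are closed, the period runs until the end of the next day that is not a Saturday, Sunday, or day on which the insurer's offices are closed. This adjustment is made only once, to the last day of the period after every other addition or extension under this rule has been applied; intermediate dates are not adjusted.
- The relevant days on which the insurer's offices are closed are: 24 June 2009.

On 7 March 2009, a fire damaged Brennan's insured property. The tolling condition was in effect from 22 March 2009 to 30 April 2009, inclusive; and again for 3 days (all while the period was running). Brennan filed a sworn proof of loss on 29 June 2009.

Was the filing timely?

85 days after 7 March 2009 is May 31, 2009.
From March 22, 2009 through April 30, 2009 inclusive is 40 days; tolling adds 40 days: May 31, 2009 + 40 days = July 10, 2009.
Tolling adds 3 days: July 10, 2009 + 3 days = July 13, 2009.
July 13, 2009 is a Monday and not a day on which the insurer's offices are closed, so no extension applies.
The deadline is July 13, 2009; the filing on June 29, 2009 is on or before that date.

Yes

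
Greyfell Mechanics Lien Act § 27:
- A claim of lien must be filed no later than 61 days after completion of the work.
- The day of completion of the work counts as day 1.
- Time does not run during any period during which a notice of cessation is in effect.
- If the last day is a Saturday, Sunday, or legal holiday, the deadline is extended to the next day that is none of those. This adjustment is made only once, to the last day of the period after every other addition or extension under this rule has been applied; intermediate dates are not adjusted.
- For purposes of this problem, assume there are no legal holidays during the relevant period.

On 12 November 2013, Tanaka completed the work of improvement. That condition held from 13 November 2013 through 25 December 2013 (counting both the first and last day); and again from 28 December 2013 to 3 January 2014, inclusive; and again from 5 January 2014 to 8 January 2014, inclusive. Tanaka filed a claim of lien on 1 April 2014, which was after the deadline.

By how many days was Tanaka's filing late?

26 days

Counting 12 November 2013 as day 1, day 61 is January 11, 2014.
From November 13, 2013 through December 25, 2013 inclusive is 43 days; tolling adds 43 days: January 11, 2014 + 43 days = February 23, 2014.
From December 28, 2013 through January 3, 2014 inclusive is 7 days; tolling adds 7 days: February 23, 2014 + 7 days = March 2, 2014.
From January 5, 2014 through January 8, 2014 inclusive is 4 days; tolling adds 4 days: March 2, 2014 + 4 days = March 6, 2014.
March 6, 2014 is a Thursday and not a legal holiday, so no extension applies.
The deadline is March 6, 2014; from March 6, 2014 to April 1, 2014 is 26 days.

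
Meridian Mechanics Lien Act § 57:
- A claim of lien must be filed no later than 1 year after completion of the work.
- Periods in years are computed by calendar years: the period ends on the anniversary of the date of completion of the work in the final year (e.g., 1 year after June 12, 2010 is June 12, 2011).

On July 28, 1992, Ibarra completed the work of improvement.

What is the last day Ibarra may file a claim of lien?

1 year after July 28, 1992 is July 28, 1993.

July 28, 1993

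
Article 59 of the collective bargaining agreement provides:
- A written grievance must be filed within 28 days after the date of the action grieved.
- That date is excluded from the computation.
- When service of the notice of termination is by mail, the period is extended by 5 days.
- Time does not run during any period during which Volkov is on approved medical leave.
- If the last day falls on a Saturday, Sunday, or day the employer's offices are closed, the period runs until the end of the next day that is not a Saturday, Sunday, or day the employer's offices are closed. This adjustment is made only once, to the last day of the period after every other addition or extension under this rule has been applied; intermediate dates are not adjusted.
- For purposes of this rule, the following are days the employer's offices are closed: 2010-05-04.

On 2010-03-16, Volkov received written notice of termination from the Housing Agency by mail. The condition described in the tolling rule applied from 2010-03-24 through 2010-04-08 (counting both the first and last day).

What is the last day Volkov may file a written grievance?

28 days after 2010-03-16 is April 13, 2010.
Service was by mail, adding 5 days: April 13, 2010 + 5 days = April 18, 2010.
From March 24, 2010 through April 8, 2010 inclusive is 16 days; tolling adds 16 days: April 18, 2010 + 16 days = May 4, 2010.
May 4, 2010 is a listed holiday. The next qualifying day is May 5, 2010.

May 5, 2010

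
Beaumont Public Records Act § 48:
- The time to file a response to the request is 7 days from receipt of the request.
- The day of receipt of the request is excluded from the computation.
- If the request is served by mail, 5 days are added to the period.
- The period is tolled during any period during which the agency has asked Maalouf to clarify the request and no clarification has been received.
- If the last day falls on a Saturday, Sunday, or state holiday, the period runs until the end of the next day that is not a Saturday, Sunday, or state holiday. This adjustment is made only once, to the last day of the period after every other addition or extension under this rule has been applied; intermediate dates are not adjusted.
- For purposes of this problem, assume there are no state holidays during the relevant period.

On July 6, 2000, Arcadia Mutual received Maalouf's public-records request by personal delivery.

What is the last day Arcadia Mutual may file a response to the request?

July 13, 2000

7 days after July 6, 2000 is July 13, 2000.
Service was not by mail, so no mail extension applies.
July 13, 2000 is a Thursday and not a state holiday, so no extension applies.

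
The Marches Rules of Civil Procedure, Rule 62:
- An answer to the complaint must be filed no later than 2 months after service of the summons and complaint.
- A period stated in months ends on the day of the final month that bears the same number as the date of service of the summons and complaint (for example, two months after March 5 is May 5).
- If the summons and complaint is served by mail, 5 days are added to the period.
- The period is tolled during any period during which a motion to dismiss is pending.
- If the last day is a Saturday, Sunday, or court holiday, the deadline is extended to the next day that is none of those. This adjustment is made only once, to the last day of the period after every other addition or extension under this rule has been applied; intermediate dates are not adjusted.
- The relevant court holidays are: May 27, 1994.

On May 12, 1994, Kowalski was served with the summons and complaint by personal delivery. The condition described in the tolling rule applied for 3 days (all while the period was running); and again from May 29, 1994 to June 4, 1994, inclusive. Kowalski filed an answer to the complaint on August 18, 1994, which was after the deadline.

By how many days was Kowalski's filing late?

2 months after May 12, 1994 is July 12, 1994.
Service was not by mail, so no mail extension applies.
Tolling adds 3 days: July 12, 1994 + 3 days = July 15, 1994.
From May 29, 1994 through June 4, 1994 inclusive is 7 days; tolling adds 7 days: July 15, 1994 + 7 days = July 22, 1994.
July 22, 1994 is a Friday and not a court holiday, so no extension applies.
The deadline is July 22, 1994; from July 22, 1994 to August 18, 1994 is 27 days.

27 days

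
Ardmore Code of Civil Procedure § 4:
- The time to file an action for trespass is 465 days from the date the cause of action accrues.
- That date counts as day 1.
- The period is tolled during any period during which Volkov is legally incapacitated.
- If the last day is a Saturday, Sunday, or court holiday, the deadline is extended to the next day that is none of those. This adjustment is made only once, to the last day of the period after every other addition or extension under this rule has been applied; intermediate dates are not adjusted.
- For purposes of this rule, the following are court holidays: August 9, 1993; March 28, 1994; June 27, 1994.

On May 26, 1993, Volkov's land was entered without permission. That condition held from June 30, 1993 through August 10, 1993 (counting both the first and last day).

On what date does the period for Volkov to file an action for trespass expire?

Counting May 26, 1993 as day 1, day 465 is September 2, 1994.
From June 30, 1993 through August 10, 1993 inclusive is 42 days; tolling adds 42 days: September 2, 1994 + 42 days = October 14, 1994.
October 14, 1994 is a Friday and not a court holiday, so no extension applies.

October 14, 1994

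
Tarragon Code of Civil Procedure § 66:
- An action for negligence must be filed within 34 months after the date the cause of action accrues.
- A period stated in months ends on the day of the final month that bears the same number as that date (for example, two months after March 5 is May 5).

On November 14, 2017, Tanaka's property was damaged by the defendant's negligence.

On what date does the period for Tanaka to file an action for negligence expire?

September 14, 2020

34 months after November 14, 2017 is September 14, 2020.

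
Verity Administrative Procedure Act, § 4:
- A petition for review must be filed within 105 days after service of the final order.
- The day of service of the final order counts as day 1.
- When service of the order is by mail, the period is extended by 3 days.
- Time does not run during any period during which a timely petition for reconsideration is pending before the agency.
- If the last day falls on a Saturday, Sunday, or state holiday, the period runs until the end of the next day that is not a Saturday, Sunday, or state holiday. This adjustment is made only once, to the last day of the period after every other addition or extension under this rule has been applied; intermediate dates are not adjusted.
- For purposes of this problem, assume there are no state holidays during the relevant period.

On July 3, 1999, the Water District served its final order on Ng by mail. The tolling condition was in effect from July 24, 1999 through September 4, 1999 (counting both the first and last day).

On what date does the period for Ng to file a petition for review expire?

Counting July 3, 1999 as day 1, day 105 is October 15, 1999.
Service was by mail, adding 3 days: October 15, 1999 + 3 days = October 18, 1999.
From July 24, 1999 through September 4, 1999 inclusive is 43 days; tolling adds 43 days: October 18, 1999 + 43 days = November 30, 1999.
November 30, 1999 is a Tuesday and not a state holiday, so no extension applies.

November 30, 1999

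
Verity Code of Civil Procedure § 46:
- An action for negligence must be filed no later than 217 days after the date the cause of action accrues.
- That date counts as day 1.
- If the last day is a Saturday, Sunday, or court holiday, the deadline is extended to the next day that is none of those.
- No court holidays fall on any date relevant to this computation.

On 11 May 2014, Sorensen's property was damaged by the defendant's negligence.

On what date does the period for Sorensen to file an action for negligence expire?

Counting 11 May 2014 as day 1, day 217 is December 13, 2014.
December 13, 2014 is Saturday; December 14, 2014 is Sunday. The next qualifying day is December 15, 2014.

December 15, 2014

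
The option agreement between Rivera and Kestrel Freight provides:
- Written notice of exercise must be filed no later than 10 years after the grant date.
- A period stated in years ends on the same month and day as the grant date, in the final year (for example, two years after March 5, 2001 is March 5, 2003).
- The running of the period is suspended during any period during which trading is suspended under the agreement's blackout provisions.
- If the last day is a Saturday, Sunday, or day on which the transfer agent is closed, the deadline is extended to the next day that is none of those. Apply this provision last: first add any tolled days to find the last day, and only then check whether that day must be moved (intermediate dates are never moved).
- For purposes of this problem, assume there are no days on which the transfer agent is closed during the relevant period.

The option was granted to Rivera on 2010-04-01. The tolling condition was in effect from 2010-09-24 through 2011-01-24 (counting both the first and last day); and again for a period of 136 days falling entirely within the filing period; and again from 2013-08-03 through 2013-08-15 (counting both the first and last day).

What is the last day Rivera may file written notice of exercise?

10 years after 2010-04-01 is April 1, 2020.
From September 24, 2010 through January 24, 2011 inclusive is 123 days; tolling adds 123 days: April 1, 2020 + 123 days = August 2, 2020.
Tolling adds 136 days: August 2, 2020 + 136 days = December 16, 2020.
From August 3, 2013 through August 15, 2013 inclusive is 13 days; tolling adds 13 days: December 16, 2020 + 13 days = December 29, 2020.
December 29, 2020 is a Tuesday and not a day on which the transfer agent is closed, so no extension applies.

December 29, 2020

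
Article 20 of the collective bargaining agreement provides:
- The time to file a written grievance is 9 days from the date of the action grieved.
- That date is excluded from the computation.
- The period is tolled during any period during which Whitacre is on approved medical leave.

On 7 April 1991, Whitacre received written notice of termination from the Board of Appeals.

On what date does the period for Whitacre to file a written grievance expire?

9 days after 7 April 1991 is April 16, 1991.

April 16, 1991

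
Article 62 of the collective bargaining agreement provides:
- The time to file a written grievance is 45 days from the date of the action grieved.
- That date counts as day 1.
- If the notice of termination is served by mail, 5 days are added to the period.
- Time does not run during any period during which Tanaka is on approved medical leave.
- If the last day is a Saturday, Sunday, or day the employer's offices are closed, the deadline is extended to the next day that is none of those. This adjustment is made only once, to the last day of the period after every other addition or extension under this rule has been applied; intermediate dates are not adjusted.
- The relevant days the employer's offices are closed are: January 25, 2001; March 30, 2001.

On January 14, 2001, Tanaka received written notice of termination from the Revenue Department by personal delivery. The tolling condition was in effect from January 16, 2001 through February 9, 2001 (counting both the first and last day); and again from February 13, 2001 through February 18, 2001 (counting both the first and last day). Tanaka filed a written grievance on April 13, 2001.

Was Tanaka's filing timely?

No

Counting January 14, 2001 as day 1, day 45 is February 27, 2001.
Service was not by mail, so no mail extension applies.
From January 16, 2001 through February 9, 2001 inclusive is 25 days; tolling adds 25 days: February 27, 2001 + 25 days = March 24, 2001.
From February 13, 2001 through February 18, 2001 inclusive is 6 days; tolling adds 6 days: March 24, 2001 + 6 days = March 30, 2001.
March 30, 2001 is a listed holiday; March 31, 2001 is Saturday; April 1, 2001 is Sunday. The next qualifying day is April 2, 2001.
The deadline is April 2, 2001; the filing on April 13, 2001 is after that date.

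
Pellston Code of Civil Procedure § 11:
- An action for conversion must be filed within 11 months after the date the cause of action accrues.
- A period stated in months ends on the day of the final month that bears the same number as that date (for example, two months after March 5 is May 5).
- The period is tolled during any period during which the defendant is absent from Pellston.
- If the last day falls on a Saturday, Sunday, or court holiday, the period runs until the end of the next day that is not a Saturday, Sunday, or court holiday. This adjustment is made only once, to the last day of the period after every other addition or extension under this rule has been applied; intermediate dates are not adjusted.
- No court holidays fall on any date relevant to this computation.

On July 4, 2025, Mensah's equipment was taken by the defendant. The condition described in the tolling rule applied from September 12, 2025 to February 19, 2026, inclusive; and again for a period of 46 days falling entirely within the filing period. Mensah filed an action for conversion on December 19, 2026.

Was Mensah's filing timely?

11 months after July 4, 2025 is June 4, 2026.
From September 12, 2025 through February 19, 2026 inclusive is 161 days; tolling adds 161 days: June 4, 2026 + 161 days = November 12, 2026.
Tolling adds 46 days: November 12, 2026 + 46 days = December 28, 2026.
December 28, 2026 is a Monday and not a court holiday, so no extension applies.
The deadline is December 28, 2026; the filing on December 19, 2026 is on or before that date.

Yes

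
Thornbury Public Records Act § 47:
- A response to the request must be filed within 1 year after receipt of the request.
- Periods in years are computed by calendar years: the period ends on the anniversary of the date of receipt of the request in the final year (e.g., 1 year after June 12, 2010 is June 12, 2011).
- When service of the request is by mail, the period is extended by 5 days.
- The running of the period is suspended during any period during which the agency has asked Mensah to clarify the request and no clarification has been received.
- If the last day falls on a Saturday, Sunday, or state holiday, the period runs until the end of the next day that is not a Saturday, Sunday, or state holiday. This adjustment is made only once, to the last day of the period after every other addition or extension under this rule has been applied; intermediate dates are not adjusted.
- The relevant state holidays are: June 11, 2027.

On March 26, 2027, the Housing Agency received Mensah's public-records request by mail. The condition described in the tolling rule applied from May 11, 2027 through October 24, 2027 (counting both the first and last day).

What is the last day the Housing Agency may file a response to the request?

1 year after March 26, 2027 is March 26, 2028.
Service was by mail, adding 5 days: March 26, 2028 + 5 days = March 31, 2028.
From May 11, 2027 through October 24, 2027 inclusive is 167 days; tolling adds 167 days: March 31, 2028 + 167 days = September 14, 2028.
September 14, 2028 is a Thursday and not a state holiday, so no extension applies.

September 14, 2028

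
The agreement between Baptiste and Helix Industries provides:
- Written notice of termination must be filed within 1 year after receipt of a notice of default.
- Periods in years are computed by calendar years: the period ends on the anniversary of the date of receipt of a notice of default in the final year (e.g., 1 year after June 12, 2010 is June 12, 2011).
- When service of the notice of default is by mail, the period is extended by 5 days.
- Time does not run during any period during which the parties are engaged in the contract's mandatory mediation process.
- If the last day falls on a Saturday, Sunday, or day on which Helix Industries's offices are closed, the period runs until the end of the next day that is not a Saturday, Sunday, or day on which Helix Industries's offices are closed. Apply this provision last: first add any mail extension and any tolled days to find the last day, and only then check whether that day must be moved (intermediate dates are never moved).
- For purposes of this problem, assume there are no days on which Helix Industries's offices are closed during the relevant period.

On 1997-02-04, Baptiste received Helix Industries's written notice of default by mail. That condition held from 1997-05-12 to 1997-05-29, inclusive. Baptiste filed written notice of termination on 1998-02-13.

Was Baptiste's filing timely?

Yes

1 year after 1997-02-04 is February 4, 1998.
Service was by mail, adding 5 days: February 4, 1998 + 5 days = February 9, 1998.
From May 12, 1997 through May 29, 1997 inclusive is 18 days; tolling adds 18 days: February 9, 1998 + 18 days = February 27, 1998.
February 27, 1998 is a Friday and not a day on which Helix Industries's offices are closed, so no extension applies.
The deadline is February 27, 1998; the filing on February 13, 1998 is on or before that date.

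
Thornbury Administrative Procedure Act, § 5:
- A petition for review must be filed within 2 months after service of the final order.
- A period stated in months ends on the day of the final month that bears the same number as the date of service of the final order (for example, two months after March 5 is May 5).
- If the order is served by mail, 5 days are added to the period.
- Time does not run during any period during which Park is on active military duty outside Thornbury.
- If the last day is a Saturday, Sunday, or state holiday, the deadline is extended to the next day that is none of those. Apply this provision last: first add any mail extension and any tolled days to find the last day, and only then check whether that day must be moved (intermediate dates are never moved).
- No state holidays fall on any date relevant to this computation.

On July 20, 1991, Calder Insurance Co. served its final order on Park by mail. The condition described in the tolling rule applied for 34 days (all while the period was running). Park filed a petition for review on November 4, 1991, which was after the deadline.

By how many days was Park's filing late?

6 days

2 months after July 20, 1991 is September 20, 1991.
Service was by mail, adding 5 days: September 20, 1991 + 5 days = September 25, 1991.
Tolling adds 34 days: September 25, 1991 + 34 days = October 29, 1991.
October 29, 1991 is a Tuesday and not a state holiday, so no extension applies.
The deadline is October 29, 1991; from October 29, 1991 to November 4, 1991 is 6 days.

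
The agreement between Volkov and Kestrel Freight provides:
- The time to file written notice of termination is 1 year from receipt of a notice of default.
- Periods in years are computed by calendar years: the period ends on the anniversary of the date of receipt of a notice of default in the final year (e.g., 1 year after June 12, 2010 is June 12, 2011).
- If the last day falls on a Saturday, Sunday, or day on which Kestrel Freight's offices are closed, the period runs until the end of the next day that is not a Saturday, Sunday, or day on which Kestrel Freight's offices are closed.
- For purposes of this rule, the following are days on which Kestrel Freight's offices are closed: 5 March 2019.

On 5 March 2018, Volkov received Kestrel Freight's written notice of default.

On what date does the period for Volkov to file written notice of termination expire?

March 6, 2019

1 year after 5 March 2018 is March 5, 2019.
March 5, 2019 is a listed holiday. The next qualifying day is March 6, 2019.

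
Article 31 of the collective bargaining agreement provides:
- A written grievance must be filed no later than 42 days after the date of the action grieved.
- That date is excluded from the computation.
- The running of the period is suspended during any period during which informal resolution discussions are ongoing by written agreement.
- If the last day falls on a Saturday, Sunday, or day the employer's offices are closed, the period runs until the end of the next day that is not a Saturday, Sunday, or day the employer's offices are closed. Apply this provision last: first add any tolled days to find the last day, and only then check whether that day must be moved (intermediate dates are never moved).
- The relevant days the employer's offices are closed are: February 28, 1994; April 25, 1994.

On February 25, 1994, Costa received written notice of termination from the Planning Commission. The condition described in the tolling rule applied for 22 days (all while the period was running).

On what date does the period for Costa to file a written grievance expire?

42 days after February 25, 1994 is April 8, 1994.
Tolling adds 22 days: April 8, 1994 + 22 days = April 30, 1994.
April 30, 1994 is Saturday; May 1, 1994 is Sunday. The next qualifying day is May 2, 1994.

May 2, 1994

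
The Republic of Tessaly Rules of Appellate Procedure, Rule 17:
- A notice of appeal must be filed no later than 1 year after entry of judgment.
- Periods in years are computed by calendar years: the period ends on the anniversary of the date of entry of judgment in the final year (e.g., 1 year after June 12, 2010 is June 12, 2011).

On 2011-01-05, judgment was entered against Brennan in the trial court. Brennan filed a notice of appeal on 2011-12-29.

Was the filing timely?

Yes

1 year after 2011-01-05 is January 5, 2012.
The deadline is January 5, 2012; the filing on December 29, 2011 is on or before that date.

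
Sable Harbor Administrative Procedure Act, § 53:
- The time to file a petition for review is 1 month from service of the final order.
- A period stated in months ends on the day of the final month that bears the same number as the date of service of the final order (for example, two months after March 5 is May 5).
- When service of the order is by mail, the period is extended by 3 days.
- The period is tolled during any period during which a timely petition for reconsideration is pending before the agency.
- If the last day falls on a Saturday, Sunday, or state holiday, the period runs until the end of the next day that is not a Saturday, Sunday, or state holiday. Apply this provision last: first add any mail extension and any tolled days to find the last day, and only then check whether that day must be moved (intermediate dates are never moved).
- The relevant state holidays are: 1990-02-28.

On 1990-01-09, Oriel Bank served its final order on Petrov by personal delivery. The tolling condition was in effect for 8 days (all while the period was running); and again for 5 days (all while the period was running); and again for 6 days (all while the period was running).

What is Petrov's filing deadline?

March 1, 1990

1 month after 1990-01-09 is February 9, 1990.
Service was not by mail, so no mail extension applies.
Tolling adds 8 days: February 9, 1990 + 8 days = February 17, 1990.
Tolling adds 5 days: February 17, 1990 + 5 days = February 22, 1990.
Tolling adds 6 days: February 22, 1990 + 6 days = February 28, 1990.
February 28, 1990 is a listed holiday. The next qualifying day is March 1, 1990.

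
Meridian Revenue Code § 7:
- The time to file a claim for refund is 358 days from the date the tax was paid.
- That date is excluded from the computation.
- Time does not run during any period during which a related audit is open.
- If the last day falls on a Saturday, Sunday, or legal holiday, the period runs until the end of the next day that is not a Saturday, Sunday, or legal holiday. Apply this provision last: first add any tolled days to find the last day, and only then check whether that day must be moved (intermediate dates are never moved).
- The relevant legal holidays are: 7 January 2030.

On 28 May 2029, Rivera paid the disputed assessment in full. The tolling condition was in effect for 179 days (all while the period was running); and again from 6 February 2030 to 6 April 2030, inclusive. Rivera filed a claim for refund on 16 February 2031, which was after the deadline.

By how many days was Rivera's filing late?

32 days

358 days after 28 May 2029 is May 21, 2030.
Tolling adds 179 days: May 21, 2030 + 179 days = November 16, 2030.
From February 6, 2030 through April 6, 2030 inclusive is 60 days; tolling adds 60 days: November 16, 2030 + 60 days = January 15, 2031.
January 15, 2031 is a Wednesday and not a legal holiday, so no extension applies.
The deadline is January 15, 2031; from January 15, 2031 to February 16, 2031 is 32 days.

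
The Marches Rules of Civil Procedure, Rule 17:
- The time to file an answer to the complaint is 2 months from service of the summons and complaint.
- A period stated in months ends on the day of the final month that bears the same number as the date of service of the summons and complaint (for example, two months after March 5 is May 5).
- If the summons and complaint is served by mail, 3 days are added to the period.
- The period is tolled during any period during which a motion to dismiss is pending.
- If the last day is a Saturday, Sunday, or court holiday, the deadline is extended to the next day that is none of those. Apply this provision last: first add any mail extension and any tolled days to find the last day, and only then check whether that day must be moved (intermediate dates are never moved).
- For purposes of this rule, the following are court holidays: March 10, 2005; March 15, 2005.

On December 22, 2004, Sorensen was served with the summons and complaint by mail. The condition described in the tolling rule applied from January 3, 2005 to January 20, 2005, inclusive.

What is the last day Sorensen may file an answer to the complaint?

March 16, 2005

2 months after December 22, 2004 is February 22, 2005.
Service was by mail, adding 3 days: February 22, 2005 + 3 days = February 25, 2005.
From January 3, 2005 through January 20, 2005 inclusive is 18 days; tolling adds 18 days: February 25, 2005 + 18 days = March 15, 2005.
March 15, 2005 is a listed holiday. The next qualifying day is March 16, 2005.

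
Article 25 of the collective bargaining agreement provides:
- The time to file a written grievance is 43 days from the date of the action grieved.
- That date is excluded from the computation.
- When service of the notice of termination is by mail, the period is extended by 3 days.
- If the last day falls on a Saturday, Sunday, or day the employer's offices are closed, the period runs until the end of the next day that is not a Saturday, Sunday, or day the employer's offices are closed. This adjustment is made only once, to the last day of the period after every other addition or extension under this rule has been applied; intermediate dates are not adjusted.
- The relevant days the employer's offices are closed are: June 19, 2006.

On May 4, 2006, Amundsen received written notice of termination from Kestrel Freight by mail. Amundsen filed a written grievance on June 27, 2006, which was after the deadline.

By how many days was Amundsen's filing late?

7 days

43 days after May 4, 2006 is June 16, 2006.
Service was by mail, adding 3 days: June 16, 2006 + 3 days = June 19, 2006.
June 19, 2006 is a listed holiday. The next qualifying day is June 20, 2006.
The deadline is June 20, 2006; from June 20, 2006 to June 27, 2006 is 7 days.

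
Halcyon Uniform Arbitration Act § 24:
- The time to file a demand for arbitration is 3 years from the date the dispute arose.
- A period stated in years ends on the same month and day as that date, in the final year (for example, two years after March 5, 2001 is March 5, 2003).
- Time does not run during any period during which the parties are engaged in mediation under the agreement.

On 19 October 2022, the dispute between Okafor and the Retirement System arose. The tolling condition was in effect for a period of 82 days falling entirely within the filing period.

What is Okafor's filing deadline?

January 9, 2026

3 years after 19 October 2022 is October 19, 2025.
Tolling adds 82 days: October 19, 2025 + 82 days = January 9, 2026.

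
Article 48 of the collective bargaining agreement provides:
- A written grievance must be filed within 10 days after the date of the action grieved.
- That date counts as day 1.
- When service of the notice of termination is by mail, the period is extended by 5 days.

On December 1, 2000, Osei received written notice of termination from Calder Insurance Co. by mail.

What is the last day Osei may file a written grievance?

December 15, 2000

Counting December 1, 2000 as day 1, day 10 is December 10, 2000.
Service was by mail, adding 5 days: December 10, 2000 + 5 days = December 15, 2000.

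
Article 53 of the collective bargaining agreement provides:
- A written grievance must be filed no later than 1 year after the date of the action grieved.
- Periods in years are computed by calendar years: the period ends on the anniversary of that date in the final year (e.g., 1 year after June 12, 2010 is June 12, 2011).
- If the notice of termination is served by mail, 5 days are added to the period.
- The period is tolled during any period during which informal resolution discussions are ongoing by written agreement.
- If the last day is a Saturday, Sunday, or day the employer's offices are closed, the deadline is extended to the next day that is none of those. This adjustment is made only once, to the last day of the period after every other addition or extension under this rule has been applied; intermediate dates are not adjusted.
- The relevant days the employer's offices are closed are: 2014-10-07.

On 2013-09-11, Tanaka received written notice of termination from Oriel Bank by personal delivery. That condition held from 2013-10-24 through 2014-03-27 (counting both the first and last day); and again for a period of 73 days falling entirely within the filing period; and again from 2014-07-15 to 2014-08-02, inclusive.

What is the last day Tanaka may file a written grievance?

May 18, 2015

1 year after 2013-09-11 is September 11, 2014.
Service was not by mail, so no mail extension applies.
From October 24, 2013 through March 27, 2014 inclusive is 155 days; tolling adds 155 days: September 11, 2014 + 155 days = February 13, 2015.
Tolling adds 73 days: February 13, 2015 + 73 days = April 27, 2015.
From July 15, 2014 through August 2, 2014 inclusive is 19 days; tolling adds 19 days: April 27, 2015 + 19 days = May 16, 2015.
May 16, 2015 is Saturday; May 17, 2015 is Sunday. The next qualifying day is May 18, 2015.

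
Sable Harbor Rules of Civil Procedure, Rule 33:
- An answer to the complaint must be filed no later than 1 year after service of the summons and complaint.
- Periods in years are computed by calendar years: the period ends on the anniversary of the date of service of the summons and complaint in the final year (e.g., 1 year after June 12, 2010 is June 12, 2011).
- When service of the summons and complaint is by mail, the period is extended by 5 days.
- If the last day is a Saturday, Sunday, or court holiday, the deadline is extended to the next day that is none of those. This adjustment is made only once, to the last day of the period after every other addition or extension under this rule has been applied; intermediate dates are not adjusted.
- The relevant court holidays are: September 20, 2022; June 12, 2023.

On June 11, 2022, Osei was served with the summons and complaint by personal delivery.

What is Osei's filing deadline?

1 year after June 11, 2022 is June 11, 2023.
Service was not by mail, so no mail extension applies.
June 11, 2023 is Sunday; June 12, 2023 is a listed holiday. The next qualifying day is June 13, 2023.

June 13, 2023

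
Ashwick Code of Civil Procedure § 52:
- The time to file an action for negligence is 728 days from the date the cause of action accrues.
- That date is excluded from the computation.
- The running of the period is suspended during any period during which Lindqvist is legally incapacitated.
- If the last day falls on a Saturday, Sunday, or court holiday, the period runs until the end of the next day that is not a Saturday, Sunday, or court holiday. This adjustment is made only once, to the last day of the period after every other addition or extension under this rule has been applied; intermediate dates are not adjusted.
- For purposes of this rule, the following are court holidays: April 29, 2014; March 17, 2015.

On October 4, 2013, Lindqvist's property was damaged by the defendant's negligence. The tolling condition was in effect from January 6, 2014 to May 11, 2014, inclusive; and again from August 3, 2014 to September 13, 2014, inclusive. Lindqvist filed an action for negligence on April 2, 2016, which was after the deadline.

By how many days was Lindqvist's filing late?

15 days

728 days after October 4, 2013 is October 2, 2015.
From January 6, 2014 through May 11, 2014 inclusive is 126 days; tolling adds 126 days: October 2, 2015 + 126 days = February 5, 2016.
From August 3, 2014 through September 13, 2014 inclusive is 42 days; tolling adds 42 days: February 5, 2016 + 42 days = March 18, 2016.
March 18, 2016 is a Friday and not a court holiday, so no extension applies.
The deadline is March 18, 2016; from March 18, 2016 to April 2, 2016 is 15 days.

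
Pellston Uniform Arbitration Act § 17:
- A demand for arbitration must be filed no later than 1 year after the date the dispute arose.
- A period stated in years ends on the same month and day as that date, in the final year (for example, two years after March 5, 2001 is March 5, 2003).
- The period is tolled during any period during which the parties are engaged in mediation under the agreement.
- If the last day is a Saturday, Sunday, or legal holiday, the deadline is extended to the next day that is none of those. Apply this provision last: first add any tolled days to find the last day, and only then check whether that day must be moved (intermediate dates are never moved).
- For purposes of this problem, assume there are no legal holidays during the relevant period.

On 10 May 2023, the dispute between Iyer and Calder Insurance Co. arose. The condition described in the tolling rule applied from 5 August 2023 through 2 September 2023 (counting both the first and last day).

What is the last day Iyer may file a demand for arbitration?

1 year after 10 May 2023 is May 10, 2024.
From August 5, 2023 through September 2, 2023 inclusive is 29 days; tolling adds 29 days: May 10, 2024 + 29 days = June 8, 2024.
June 8, 2024 is Saturday; June 9, 2024 is Sunday. The next qualifying day is June 10, 2024.

June 10, 2024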